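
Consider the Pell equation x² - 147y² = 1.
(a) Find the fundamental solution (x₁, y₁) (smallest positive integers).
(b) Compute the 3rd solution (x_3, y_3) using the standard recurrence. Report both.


Step 1: Find the fundamental solution (x₁, y₁) of x² - 147y² = 1.
  Expand √147 as a continued fraction. a₀ = ⌊√147⌋ = 12; iterate m_{k+1} = d_k·a_k − m_k, d_{k+1} = (147 − m_{k+1}²)/d_k, a_{k+1} = ⌊(a₀ + m_{k+1})/d_{k+1}⌋ (starting m₀ = 0, d₀ = 1), with convergents p_k = a_k·p_{k-1} + p_{k-2}, q_k = a_k·q_{k-1} + q_{k-2} (p₋₁ = 1, q₋₁ = 0):
  k = 0: a₀ = 12; p₀/q₀ = 12/1; p₀² − 147·q₀² = 144 − 147 = -3.
  k = 1: m = 12, d = 3, a = ⌊(12 + 12)/3⌋ = 8; p/q = (8·12 + 1)/(8·1 + 0) = 97/8; p² − 147·q² = 9409 − 9408 = 1.
  The first convergent with p² − 147·q² = 1 gives the fundamental solution (x₁, y₁) = (97, 8).
Step 2: Apply the recurrence (x_{n+1}, y_{n+1}) = (x₁x_n + 147y₁y_n, x₁y_n + y₁x_n) repeatedly.
  From (x_1, y_1) = (97, 8): x_2 = 97·97 + 147·8·8 = 18817; y_2 = 97·8 + 8·97 = 1552.
  From (x_2, y_2) = (18817, 1552): x_3 = 97·18817 + 147·8·1552 = 3650401; y_3 = 97·1552 + 8·18817 = 301080.
Step 3: Verify x_3² - 147·y_3² = 13325427460801 - 13325427460800 = 1 (should be 1). ✓

(x_1, y_1) = (97, 8); (x_3, y_3) = (3650401, 301080).


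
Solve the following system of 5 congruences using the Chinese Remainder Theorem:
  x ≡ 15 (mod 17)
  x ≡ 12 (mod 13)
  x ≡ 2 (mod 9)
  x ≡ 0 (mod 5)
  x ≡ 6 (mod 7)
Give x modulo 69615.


Product of moduli M = 17 · 13 · 9 · 5 · 7 = 69615.
Merge one congruence at a time:
  Start: x ≡ 15 (mod 17).
  Combine with x ≡ 12 (mod 13); new modulus lcm = 221.
    Write x = 15 + 17·t and substitute into x ≡ 12 (mod 13): 17·t ≡ 12 − 15 = -3 (mod 13).
    Reduce coefficients mod 13: 4·t ≡ 10 (mod 13).
    The inverse of 4 mod 13 is 10 (since 4·10 = 40 = 3·13 + 1), so t ≡ 10·10 = 100 ≡ 9 (mod 13).
    Then x = 15 + 17·9 = 168, valid modulo lcm(17, 13) = 221: x ≡ 168 (mod 221).
  Combine with x ≡ 2 (mod 9); new modulus lcm = 1989.
    Write x = 168 + 221·t and substitute into x ≡ 2 (mod 9): 221·t ≡ 2 − 168 = -166 (mod 9).
    Reduce coefficients mod 9: 5·t ≡ 5 (mod 9).
    The inverse of 5 mod 9 is 2 (since 5·2 = 10 = 1·9 + 1), so t ≡ 2·5 = 10 ≡ 1 (mod 9).
    Then x = 168 + 221·1 = 389, valid modulo lcm(221, 9) = 1989: x ≡ 389 (mod 1989).
  Combine with x ≡ 0 (mod 5); new modulus lcm = 9945.
    Write x = 389 + 1989·t and substitute into x ≡ 0 (mod 5): 1989·t ≡ 0 − 389 = -389 (mod 5).
    Reduce coefficients mod 5: 4·t ≡ 1 (mod 5).
    The inverse of 4 mod 5 is 4 (since 4·4 = 16 = 3·5 + 1), so t ≡ 4·1 = 4 ≡ 4 (mod 5).
    Then x = 389 + 1989·4 = 8345, valid modulo lcm(1989, 5) = 9945: x ≡ 8345 (mod 9945).
  Combine with x ≡ 6 (mod 7); new modulus lcm = 69615.
    Write x = 8345 + 9945·t and substitute into x ≡ 6 (mod 7): 9945·t ≡ 6 − 8345 = -8339 (mod 7).
    Reduce coefficients mod 7: 5·t ≡ 5 (mod 7).
    The inverse of 5 mod 7 is 3 (since 5·3 = 15 = 2·7 + 1), so t ≡ 3·5 = 15 ≡ 1 (mod 7).
    Then x = 8345 + 9945·1 = 18290, valid modulo lcm(9945, 7) = 69615: x ≡ 18290 (mod 69615).
Verify against each original: 18290 mod 17 = 15, 18290 mod 13 = 12, 18290 mod 9 = 2, 18290 mod 5 = 0, 18290 mod 7 = 6.

x ≡ 18290 (mod 69615).


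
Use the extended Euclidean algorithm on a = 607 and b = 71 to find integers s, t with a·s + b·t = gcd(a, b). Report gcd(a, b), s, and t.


Euclidean algorithm on (607, 71) — divide until remainder is 0:
  607 = 8 · 71 + 39
  71 = 1 · 39 + 32
  39 = 1 · 32 + 7
  32 = 4 · 7 + 4
  7 = 1 · 4 + 3
  4 = 1 · 3 + 1
  3 = 3 · 1 + 0
gcd(607, 71) = 1.
Track Bezout coefficients alongside the remainders: start with r₀ = 607 = a·1 + b·0 (s = 1, t = 0) and r₁ = 71 = a·0 + b·1 (s = 0, t = 1); each new remainder r_{k+1} = r_{k-1} − q_k·r_k inherits s_{k+1} = s_{k-1} − q_k·s_k, t_{k+1} = t_{k-1} − q_k·t_k, so r_k = a·s_k + b·t_k at every step:
  q = 8: r = 39, s = 1 − 8·0 = 1, t = 0 − 8·1 = -8  (check: 607·1 + 71·(-8) = 39)
  q = 1: r = 32, s = 0 − 1·1 = -1, t = 1 − 1·(-8) = 9  (check: 607·(-1) + 71·9 = 32)
  q = 1: r = 7, s = 1 − 1·(-1) = 2, t = -8 − 1·9 = -17  (check: 607·2 + 71·(-17) = 7)
  q = 4: r = 4, s = -1 − 4·2 = -9, t = 9 − 4·(-17) = 77  (check: 607·(-9) + 71·77 = 4)
  q = 1: r = 3, s = 2 − 1·(-9) = 11, t = -17 − 1·77 = -94  (check: 607·11 + 71·(-94) = 3)
  q = 1: r = 1, s = -9 − 1·11 = -20, t = 77 − 1·(-94) = 171  (check: 607·(-20) + 71·171 = 1)
The row with r = 1 (the gcd) gives the Bezout coefficients s = -20, t = 171.
Result: 607 · (-20) + 71 · (171) = 1.

gcd(607, 71) = 1; s = -20, t = 171 (check: 607·(-20) + 71·171 = 1).


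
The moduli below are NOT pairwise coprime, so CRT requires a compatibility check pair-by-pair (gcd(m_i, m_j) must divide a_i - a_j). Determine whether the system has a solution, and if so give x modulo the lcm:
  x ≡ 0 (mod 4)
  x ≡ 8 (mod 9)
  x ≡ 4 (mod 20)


Moduli 4, 9, 20 are not pairwise coprime, so CRT works modulo lcm(m_i) when all pairwise compatibility conditions hold.
Pairwise compatibility: gcd(m_i, m_j) must divide a_i - a_j for every pair.
Merge one congruence at a time:
  Start: x ≡ 0 (mod 4).
  Combine with x ≡ 8 (mod 9): gcd(4, 9) = 1; 8 - 0 = 8, which IS divisible by 1, so compatible.
    Write x = 0 + 4·t and substitute into x ≡ 8 (mod 9): 4·t ≡ 8 − 0 = 8 (mod 9).
    The inverse of 4 mod 9 is 7 (since 4·7 = 28 = 3·9 + 1), so t ≡ 7·8 = 56 ≡ 2 (mod 9).
    Then x = 0 + 4·2 = 8, valid modulo lcm(4, 9) = 36: x ≡ 8 (mod 36).
  Combine with x ≡ 4 (mod 20): gcd(36, 20) = 4; 4 - 8 = -4, which IS divisible by 4, so compatible.
    Write x = 8 + 36·t and substitute into x ≡ 4 (mod 20): 36·t ≡ 4 − 8 = -4 (mod 20).
    Divide the congruence (and modulus) by g = 4: 9·t ≡ -1 (mod 5).
    Reduce coefficients mod 5: 4·t ≡ 4 (mod 5).
    The inverse of 4 mod 5 is 4 (since 4·4 = 16 = 3·5 + 1), so t ≡ 4·4 = 16 ≡ 1 (mod 5).
    Then x = 8 + 36·1 = 44, valid modulo lcm(36, 20) = 180: x ≡ 44 (mod 180).
Verify: 44 mod 4 = 0, 44 mod 9 = 8, 44 mod 20 = 4.

x ≡ 44 (mod 180).


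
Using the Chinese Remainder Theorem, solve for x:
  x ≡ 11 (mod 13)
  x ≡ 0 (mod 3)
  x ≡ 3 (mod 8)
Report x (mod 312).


Moduli 13, 3, 8 are pairwise coprime; by CRT there is a unique solution modulo M = 13 · 3 · 8 = 312.
Solve pairwise, accumulating the modulus:
  Start with x ≡ 11 (mod 13).
  Combine with x ≡ 0 (mod 3): since gcd(13, 3) = 1, we get a unique residue mod 39.
    Write x = 11 + 13·t and substitute into x ≡ 0 (mod 3): 13·t ≡ 0 − 11 = -11 (mod 3).
    Reduce coefficients mod 3: 1·t ≡ 1 (mod 3).
    So t ≡ 1 (mod 3).
    Then x = 11 + 13·1 = 24, valid modulo lcm(13, 3) = 39: x ≡ 24 (mod 39).
  Combine with x ≡ 3 (mod 8): since gcd(39, 8) = 1, we get a unique residue mod 312.
    Write x = 24 + 39·t and substitute into x ≡ 3 (mod 8): 39·t ≡ 3 − 24 = -21 (mod 8).
    Reduce coefficients mod 8: 7·t ≡ 3 (mod 8).
    The inverse of 7 mod 8 is 7 (since 7·7 = 49 = 6·8 + 1), so t ≡ 7·3 = 21 ≡ 5 (mod 8).
    Then x = 24 + 39·5 = 219, valid modulo lcm(39, 8) = 312: x ≡ 219 (mod 312).
Verify: 219 mod 13 = 11 ✓, 219 mod 3 = 0 ✓, 219 mod 8 = 3 ✓.

x ≡ 219 (mod 312).


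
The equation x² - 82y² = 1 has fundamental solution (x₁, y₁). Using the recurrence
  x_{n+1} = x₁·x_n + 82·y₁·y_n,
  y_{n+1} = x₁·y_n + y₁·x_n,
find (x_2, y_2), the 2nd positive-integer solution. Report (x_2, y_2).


Step 1: Find the fundamental solution (x₁, y₁) of x² - 82y² = 1.
  Expand √82 as a continued fraction. a₀ = ⌊√82⌋ = 9; iterate m_{k+1} = d_k·a_k − m_k, d_{k+1} = (82 − m_{k+1}²)/d_k, a_{k+1} = ⌊(a₀ + m_{k+1})/d_{k+1}⌋ (starting m₀ = 0, d₀ = 1), with convergents p_k = a_k·p_{k-1} + p_{k-2}, q_k = a_k·q_{k-1} + q_{k-2} (p₋₁ = 1, q₋₁ = 0):
  k = 0: a₀ = 9; p₀/q₀ = 9/1; p₀² − 82·q₀² = 81 − 82 = -1.
  k = 1: m = 9, d = 1, a = ⌊(9 + 9)/1⌋ = 18; p/q = (18·9 + 1)/(18·1 + 0) = 163/18; p² − 82·q² = 26569 − 26568 = 1.
  The first convergent with p² − 82·q² = 1 gives the fundamental solution (x₁, y₁) = (163, 18).
Step 2: Apply the recurrence (x_{n+1}, y_{n+1}) = (x₁x_n + 82y₁y_n, x₁y_n + y₁x_n) repeatedly.
  From (x_1, y_1) = (163, 18): x_2 = 163·163 + 82·18·18 = 53137; y_2 = 163·18 + 18·163 = 5868.
Step 3: Verify x_2² - 82·y_2² = 2823540769 - 2823540768 = 1 (should be 1). ✓

(x_1, y_1) = (163, 18); (x_2, y_2) = (53137, 5868).


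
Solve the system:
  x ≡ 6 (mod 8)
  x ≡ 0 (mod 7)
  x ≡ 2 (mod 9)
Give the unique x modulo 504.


Moduli 8, 7, 9 are pairwise coprime; by CRT there is a unique solution modulo M = 8 · 7 · 9 = 504.
Solve pairwise, accumulating the modulus:
  Start with x ≡ 6 (mod 8).
  Combine with x ≡ 0 (mod 7): since gcd(8, 7) = 1, we get a unique residue mod 56.
    Write x = 6 + 8·t and substitute into x ≡ 0 (mod 7): 8·t ≡ 0 − 6 = -6 (mod 7).
    Reduce coefficients mod 7: 1·t ≡ 1 (mod 7).
    So t ≡ 1 (mod 7).
    Then x = 6 + 8·1 = 14, valid modulo lcm(8, 7) = 56: x ≡ 14 (mod 56).
  Combine with x ≡ 2 (mod 9): since gcd(56, 9) = 1, we get a unique residue mod 504.
    Write x = 14 + 56·t and substitute into x ≡ 2 (mod 9): 56·t ≡ 2 − 14 = -12 (mod 9).
    Reduce coefficients mod 9: 2·t ≡ 6 (mod 9).
    The inverse of 2 mod 9 is 5 (since 2·5 = 10 = 1·9 + 1), so t ≡ 5·6 = 30 ≡ 3 (mod 9).
    Then x = 14 + 56·3 = 182, valid modulo lcm(56, 9) = 504: x ≡ 182 (mod 504).
Verify: 182 mod 8 = 6 ✓, 182 mod 7 = 0 ✓, 182 mod 9 = 2 ✓.

x ≡ 182 (mod 504).


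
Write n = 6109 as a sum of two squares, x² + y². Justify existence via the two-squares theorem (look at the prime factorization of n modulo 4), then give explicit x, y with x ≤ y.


Step 1: Factor n = 6109 = 41 · 149.
Step 2: Check the mod-4 condition on each prime factor: 41 ≡ 1 (mod 4), exponent 1; 149 ≡ 1 (mod 4), exponent 1.
All primes ≡ 3 (mod 4) appear to even exponent (or don't appear), so by the two-squares theorem n IS expressible as a sum of two squares.
Step 3: Build a representation. Here n = 41 · 149 is a product of primes ≡ 1 (mod 4). Each prime p ≡ 1 (mod 4) is itself a sum of two squares; find a² by testing p − a² for a perfect square:
  41: 41 − 1² = 40, 41 − 2² = 37, 41 − 3² = 32, 41 − 4² = 25 = 5² ⇒ 41 = 4² + 5².
  149: 149 − 1² = 148, 149 − 2² = 145, 149 − 3² = 140, 149 − 4² = 133, 149 − 5² = 124, 149 − 6² = 113, 149 − 7² = 100 = 10² ⇒ 149 = 7² + 10².
  Combine using the Brahmagupta–Fibonacci identity (a² + b²)(c² + d²) = (ac − bd)² + (ad + bc)² = (ac + bd)² + (ad − bc)²:
  41 · 149 = 6109: from (4² + 5²)(7² + 10²), take (4·7 − 5·10, 4·10 + 5·7) = (28 − 50, 40 + 35) = (-22, 75); dropping signs (only squares matter) gives (22, 75); check 22² + 75² = 484 + 5625 = 6109 ✓.
Step 4: Order so x ≤ y and verify: 22² + 75² = 484 + 5625 = 6109 = n. ✓

n = 6109 = 22² + 75² (one valid representation with x ≤ y).


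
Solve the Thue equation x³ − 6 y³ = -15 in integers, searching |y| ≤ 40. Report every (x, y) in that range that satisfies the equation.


The equation is x³ - 6y³ = -15. For fixed y, x³ = 6·y³ − 15, so a solution requires the RHS to be a perfect cube.
Strategy: iterate y from -40 to 40, compute RHS = 6·y³ − 15, and check whether it is a (positive or negative) perfect cube.
Check small values of y:
  y = 0: RHS = -15 is not a perfect cube.
  y = 1: RHS = -9 is not a perfect cube.
  y = -1: RHS = -21 is not a perfect cube.
  y = 2: RHS = 33 is not a perfect cube.
  y = -2: RHS = -63 is not a perfect cube.
  y = 3: RHS = 147 is not a perfect cube.
  y = -3: RHS = -177 is not a perfect cube.
Continuing the search up to |y| = 40 finds no solutions either.
No (x, y) in the scanned range satisfies the equation.

No integer solutions with |y| ≤ 40.


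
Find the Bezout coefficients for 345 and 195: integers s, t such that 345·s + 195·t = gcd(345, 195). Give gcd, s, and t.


Euclidean algorithm on (345, 195) — divide until remainder is 0:
  345 = 1 · 195 + 150
  195 = 1 · 150 + 45
  150 = 3 · 45 + 15
  45 = 3 · 15 + 0
gcd(345, 195) = 15.
Track Bezout coefficients alongside the remainders: start with r₀ = 345 = a·1 + b·0 (s = 1, t = 0) and r₁ = 195 = a·0 + b·1 (s = 0, t = 1); each new remainder r_{k+1} = r_{k-1} − q_k·r_k inherits s_{k+1} = s_{k-1} − q_k·s_k, t_{k+1} = t_{k-1} − q_k·t_k, so r_k = a·s_k + b·t_k at every step:
  q = 1: r = 150, s = 1 − 1·0 = 1, t = 0 − 1·1 = -1  (check: 345·1 + 195·(-1) = 150)
  q = 1: r = 45, s = 0 − 1·1 = -1, t = 1 − 1·(-1) = 2  (check: 345·(-1) + 195·2 = 45)
  q = 3: r = 15, s = 1 − 3·(-1) = 4, t = -1 − 3·2 = -7  (check: 345·4 + 195·(-7) = 15)
The row with r = 15 (the gcd) gives the Bezout coefficients s = 4, t = -7.
Result: 345 · (4) + 195 · (-7) = 15.

gcd(345, 195) = 15; s = 4, t = -7 (check: 345·4 + 195·(-7) = 15).


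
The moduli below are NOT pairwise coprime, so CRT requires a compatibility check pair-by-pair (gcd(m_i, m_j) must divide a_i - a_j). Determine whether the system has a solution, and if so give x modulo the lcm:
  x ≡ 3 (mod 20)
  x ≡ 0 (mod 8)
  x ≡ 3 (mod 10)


Moduli 20, 8, 10 are not pairwise coprime, so CRT works modulo lcm(m_i) when all pairwise compatibility conditions hold.
Pairwise compatibility: gcd(m_i, m_j) must divide a_i - a_j for every pair.
Merge one congruence at a time:
  Start: x ≡ 3 (mod 20).
  Combine with x ≡ 0 (mod 8): gcd(20, 8) = 4, and 0 - 3 = -3 is NOT divisible by 4.
    ⇒ system is inconsistent (no integer solution).

No solution (the system is inconsistent).


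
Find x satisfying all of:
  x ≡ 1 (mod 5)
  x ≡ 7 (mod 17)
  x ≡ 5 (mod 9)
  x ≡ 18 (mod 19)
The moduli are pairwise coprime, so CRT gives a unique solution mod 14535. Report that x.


Product of moduli M = 5 · 17 · 9 · 19 = 14535.
Merge one congruence at a time:
  Start: x ≡ 1 (mod 5).
  Combine with x ≡ 7 (mod 17); new modulus lcm = 85.
    Write x = 1 + 5·t and substitute into x ≡ 7 (mod 17): 5·t ≡ 7 − 1 = 6 (mod 17).
    The inverse of 5 mod 17 is 7 (since 5·7 = 35 = 2·17 + 1), so t ≡ 7·6 = 42 ≡ 8 (mod 17).
    Then x = 1 + 5·8 = 41, valid modulo lcm(5, 17) = 85: x ≡ 41 (mod 85).
  Combine with x ≡ 5 (mod 9); new modulus lcm = 765.
    Write x = 41 + 85·t and substitute into x ≡ 5 (mod 9): 85·t ≡ 5 − 41 = -36 (mod 9).
    Reduce coefficients mod 9: 4·t ≡ 0 (mod 9).
    The inverse of 4 mod 9 is 7 (since 4·7 = 28 = 3·9 + 1), so t ≡ 7·0 = 0 ≡ 0 (mod 9).
    Then x = 41 + 85·0 = 41, valid modulo lcm(85, 9) = 765: x ≡ 41 (mod 765).
  Combine with x ≡ 18 (mod 19); new modulus lcm = 14535.
    Write x = 41 + 765·t and substitute into x ≡ 18 (mod 19): 765·t ≡ 18 − 41 = -23 (mod 19).
    Reduce coefficients mod 19: 5·t ≡ 15 (mod 19).
    The inverse of 5 mod 19 is 4 (since 5·4 = 20 = 1·19 + 1), so t ≡ 4·15 = 60 ≡ 3 (mod 19).
    Then x = 41 + 765·3 = 2336, valid modulo lcm(765, 19) = 14535: x ≡ 2336 (mod 14535).
Verify against each original: 2336 mod 5 = 1, 2336 mod 17 = 7, 2336 mod 9 = 5, 2336 mod 19 = 18.

x ≡ 2336 (mod 14535).


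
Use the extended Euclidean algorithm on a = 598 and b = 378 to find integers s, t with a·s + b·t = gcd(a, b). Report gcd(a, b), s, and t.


Euclidean algorithm on (598, 378) — divide until remainder is 0:
  598 = 1 · 378 + 220
  378 = 1 · 220 + 158
  220 = 1 · 158 + 62
  158 = 2 · 62 + 34
  62 = 1 · 34 + 28
  34 = 1 · 28 + 6
  28 = 4 · 6 + 4
  6 = 1 · 4 + 2
  4 = 2 · 2 + 0
gcd(598, 378) = 2.
Track Bezout coefficients alongside the remainders: start with r₀ = 598 = a·1 + b·0 (s = 1, t = 0) and r₁ = 378 = a·0 + b·1 (s = 0, t = 1); each new remainder r_{k+1} = r_{k-1} − q_k·r_k inherits s_{k+1} = s_{k-1} − q_k·s_k, t_{k+1} = t_{k-1} − q_k·t_k, so r_k = a·s_k + b·t_k at every step:
  q = 1: r = 220, s = 1 − 1·0 = 1, t = 0 − 1·1 = -1  (check: 598·1 + 378·(-1) = 220)
  q = 1: r = 158, s = 0 − 1·1 = -1, t = 1 − 1·(-1) = 2  (check: 598·(-1) + 378·2 = 158)
  q = 1: r = 62, s = 1 − 1·(-1) = 2, t = -1 − 1·2 = -3  (check: 598·2 + 378·(-3) = 62)
  q = 2: r = 34, s = -1 − 2·2 = -5, t = 2 − 2·(-3) = 8  (check: 598·(-5) + 378·8 = 34)
  q = 1: r = 28, s = 2 − 1·(-5) = 7, t = -3 − 1·8 = -11  (check: 598·7 + 378·(-11) = 28)
  q = 1: r = 6, s = -5 − 1·7 = -12, t = 8 − 1·(-11) = 19  (check: 598·(-12) + 378·19 = 6)
  q = 4: r = 4, s = 7 − 4·(-12) = 55, t = -11 − 4·19 = -87  (check: 598·55 + 378·(-87) = 4)
  q = 1: r = 2, s = -12 − 1·55 = -67, t = 19 − 1·(-87) = 106  (check: 598·(-67) + 378·106 = 2)
The row with r = 2 (the gcd) gives the Bezout coefficients s = -67, t = 106.
Result: 598 · (-67) + 378 · (106) = 2.

gcd(598, 378) = 2; s = -67, t = 106 (check: 598·(-67) + 378·106 = 2).


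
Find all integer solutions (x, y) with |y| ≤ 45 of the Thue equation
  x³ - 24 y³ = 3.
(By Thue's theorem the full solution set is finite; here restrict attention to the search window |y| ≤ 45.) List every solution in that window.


The equation is x³ - 24y³ = 3. For fixed y, x³ = 24·y³ + 3, so a solution requires the RHS to be a perfect cube.
Strategy: iterate y from -45 to 45, compute RHS = 24·y³ + 3, and check whether it is a (positive or negative) perfect cube.
Check small values of y:
  y = 0: RHS = 3 is not a perfect cube.
  y = 1: RHS = 27 = (3)³ ⇒ x = 3 works.
  y = -1: RHS = -21 is not a perfect cube.
  y = 2: RHS = 195 is not a perfect cube.
  y = -2: RHS = -189 is not a perfect cube.
  y = 3: RHS = 651 is not a perfect cube.
  y = -3: RHS = -645 is not a perfect cube.
Continuing the search up to |y| = 45 finds no further solutions beyond those listed.
Collected solutions: (3, 1).

Solutions (with |y| ≤ 45): (3, 1).


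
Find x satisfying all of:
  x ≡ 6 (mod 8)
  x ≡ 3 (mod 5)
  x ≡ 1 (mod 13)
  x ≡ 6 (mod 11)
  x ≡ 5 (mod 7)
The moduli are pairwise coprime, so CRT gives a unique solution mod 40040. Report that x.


Product of moduli M = 8 · 5 · 13 · 11 · 7 = 40040.
Merge one congruence at a time:
  Start: x ≡ 6 (mod 8).
  Combine with x ≡ 3 (mod 5); new modulus lcm = 40.
    Write x = 6 + 8·t and substitute into x ≡ 3 (mod 5): 8·t ≡ 3 − 6 = -3 (mod 5).
    Reduce coefficients mod 5: 3·t ≡ 2 (mod 5).
    The inverse of 3 mod 5 is 2 (since 3·2 = 6 = 1·5 + 1), so t ≡ 2·2 = 4 ≡ 4 (mod 5).
    Then x = 6 + 8·4 = 38, valid modulo lcm(8, 5) = 40: x ≡ 38 (mod 40).
  Combine with x ≡ 1 (mod 13); new modulus lcm = 520.
    Write x = 38 + 40·t and substitute into x ≡ 1 (mod 13): 40·t ≡ 1 − 38 = -37 (mod 13).
    Reduce coefficients mod 13: 1·t ≡ 2 (mod 13).
    So t ≡ 2 (mod 13).
    Then x = 38 + 40·2 = 118, valid modulo lcm(40, 13) = 520: x ≡ 118 (mod 520).
  Combine with x ≡ 6 (mod 11); new modulus lcm = 5720.
    Write x = 118 + 520·t and substitute into x ≡ 6 (mod 11): 520·t ≡ 6 − 118 = -112 (mod 11).
    Reduce coefficients mod 11: 3·t ≡ 9 (mod 11).
    The inverse of 3 mod 11 is 4 (since 3·4 = 12 = 1·11 + 1), so t ≡ 4·9 = 36 ≡ 3 (mod 11).
    Then x = 118 + 520·3 = 1678, valid modulo lcm(520, 11) = 5720: x ≡ 1678 (mod 5720).
  Combine with x ≡ 5 (mod 7); new modulus lcm = 40040.
    Write x = 1678 + 5720·t and substitute into x ≡ 5 (mod 7): 5720·t ≡ 5 − 1678 = -1673 (mod 7).
    Reduce coefficients mod 7: 1·t ≡ 0 (mod 7).
    So t ≡ 0 (mod 7).
    Then x = 1678 + 5720·0 = 1678, valid modulo lcm(5720, 7) = 40040: x ≡ 1678 (mod 40040).
Verify against each original: 1678 mod 8 = 6, 1678 mod 5 = 3, 1678 mod 13 = 1, 1678 mod 11 = 6, 1678 mod 7 = 5.

x ≡ 1678 (mod 40040).


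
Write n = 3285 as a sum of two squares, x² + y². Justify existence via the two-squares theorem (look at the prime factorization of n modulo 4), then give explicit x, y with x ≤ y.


Step 1: Factor n = 3285 = 3^2 · 5 · 73.
Step 2: Check the mod-4 condition on each prime factor: 3 ≡ 3 (mod 4), exponent 2 (must be even); 5 ≡ 1 (mod 4), exponent 1; 73 ≡ 1 (mod 4), exponent 1.
All primes ≡ 3 (mod 4) appear to even exponent (or don't appear), so by the two-squares theorem n IS expressible as a sum of two squares.
Step 3: Build a representation. Group n = k² · m with k = 3 and m = 5 · 73 = 365 (a product of primes ≡ 1 (mod 4)); a representation of m scales to one of n via (k·x)² + (k·y)² = k²(x² + y²). Each prime p ≡ 1 (mod 4) is itself a sum of two squares; find a² by testing p − a² for a perfect square:
  5: 5 − 1² = 4 = 2² ⇒ 5 = 1² + 2².
  73: 73 − 1² = 72, 73 − 2² = 69, 73 − 3² = 64 = 8² ⇒ 73 = 3² + 8².
  Combine using the Brahmagupta–Fibonacci identity (a² + b²)(c² + d²) = (ac − bd)² + (ad + bc)² = (ac + bd)² + (ad − bc)²:
  5 · 73 = 365: from (1² + 2²)(3² + 8²), take (1·3 − 2·8, 1·8 + 2·3) = (3 − 16, 8 + 6) = (-13, 14); dropping signs (only squares matter) gives (13, 14); check 13² + 14² = 169 + 196 = 365 ✓.
  Scale by k = 3: (3·13, 3·14) = (39, 42).
Step 4: Order so x ≤ y and verify: 39² + 42² = 1521 + 1764 = 3285 = n. ✓

n = 3285 = 39² + 42² (one valid representation with x ≤ y).


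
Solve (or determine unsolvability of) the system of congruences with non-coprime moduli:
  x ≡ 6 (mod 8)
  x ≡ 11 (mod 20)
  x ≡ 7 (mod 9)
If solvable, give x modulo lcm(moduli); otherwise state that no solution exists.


Moduli 8, 20, 9 are not pairwise coprime, so CRT works modulo lcm(m_i) when all pairwise compatibility conditions hold.
Pairwise compatibility: gcd(m_i, m_j) must divide a_i - a_j for every pair.
Merge one congruence at a time:
  Start: x ≡ 6 (mod 8).
  Combine with x ≡ 11 (mod 20): gcd(8, 20) = 4, and 11 - 6 = 5 is NOT divisible by 4.
    ⇒ system is inconsistent (no integer solution).

No solution (the system is inconsistent).


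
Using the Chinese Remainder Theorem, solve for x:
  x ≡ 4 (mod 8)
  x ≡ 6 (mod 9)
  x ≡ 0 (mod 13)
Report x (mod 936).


Moduli 8, 9, 13 are pairwise coprime; by CRT there is a unique solution modulo M = 8 · 9 · 13 = 936.
Solve pairwise, accumulating the modulus:
  Start with x ≡ 4 (mod 8).
  Combine with x ≡ 6 (mod 9): since gcd(8, 9) = 1, we get a unique residue mod 72.
    Write x = 4 + 8·t and substitute into x ≡ 6 (mod 9): 8·t ≡ 6 − 4 = 2 (mod 9).
    The inverse of 8 mod 9 is 8 (since 8·8 = 64 = 7·9 + 1), so t ≡ 8·2 = 16 ≡ 7 (mod 9).
    Then x = 4 + 8·7 = 60, valid modulo lcm(8, 9) = 72: x ≡ 60 (mod 72).
  Combine with x ≡ 0 (mod 13): since gcd(72, 13) = 1, we get a unique residue mod 936.
    Write x = 60 + 72·t and substitute into x ≡ 0 (mod 13): 72·t ≡ 0 − 60 = -60 (mod 13).
    Reduce coefficients mod 13: 7·t ≡ 5 (mod 13).
    The inverse of 7 mod 13 is 2 (since 7·2 = 14 = 1·13 + 1), so t ≡ 2·5 = 10 ≡ 10 (mod 13).
    Then x = 60 + 72·10 = 780, valid modulo lcm(72, 13) = 936: x ≡ 780 (mod 936).
Verify: 780 mod 8 = 4 ✓, 780 mod 9 = 6 ✓, 780 mod 13 = 0 ✓.

x ≡ 780 (mod 936).


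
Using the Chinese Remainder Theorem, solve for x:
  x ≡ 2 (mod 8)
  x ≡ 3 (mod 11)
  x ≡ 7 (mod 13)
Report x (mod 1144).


Moduli 8, 11, 13 are pairwise coprime; by CRT there is a unique solution modulo M = 8 · 11 · 13 = 1144.
Solve pairwise, accumulating the modulus:
  Start with x ≡ 2 (mod 8).
  Combine with x ≡ 3 (mod 11): since gcd(8, 11) = 1, we get a unique residue mod 88.
    Write x = 2 + 8·t and substitute into x ≡ 3 (mod 11): 8·t ≡ 3 − 2 = 1 (mod 11).
    The inverse of 8 mod 11 is 7 (since 8·7 = 56 = 5·11 + 1), so t ≡ 7·1 = 7 ≡ 7 (mod 11).
    Then x = 2 + 8·7 = 58, valid modulo lcm(8, 11) = 88: x ≡ 58 (mod 88).
  Combine with x ≡ 7 (mod 13): since gcd(88, 13) = 1, we get a unique residue mod 1144.
    Write x = 58 + 88·t and substitute into x ≡ 7 (mod 13): 88·t ≡ 7 − 58 = -51 (mod 13).
    Reduce coefficients mod 13: 10·t ≡ 1 (mod 13).
    The inverse of 10 mod 13 is 4 (since 10·4 = 40 = 3·13 + 1), so t ≡ 4·1 = 4 ≡ 4 (mod 13).
    Then x = 58 + 88·4 = 410, valid modulo lcm(88, 13) = 1144: x ≡ 410 (mod 1144).
Verify: 410 mod 8 = 2 ✓, 410 mod 11 = 3 ✓, 410 mod 13 = 7 ✓.

x ≡ 410 (mod 1144).


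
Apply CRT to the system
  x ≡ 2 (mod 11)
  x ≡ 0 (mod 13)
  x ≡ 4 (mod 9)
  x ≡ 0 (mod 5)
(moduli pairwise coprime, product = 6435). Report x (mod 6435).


Product of moduli M = 11 · 13 · 9 · 5 = 6435.
Merge one congruence at a time:
  Start: x ≡ 2 (mod 11).
  Combine with x ≡ 0 (mod 13); new modulus lcm = 143.
    Write x = 2 + 11·t and substitute into x ≡ 0 (mod 13): 11·t ≡ 0 − 2 = -2 (mod 13).
    Reduce coefficients mod 13: 11·t ≡ 11 (mod 13).
    The inverse of 11 mod 13 is 6 (since 11·6 = 66 = 5·13 + 1), so t ≡ 6·11 = 66 ≡ 1 (mod 13).
    Then x = 2 + 11·1 = 13, valid modulo lcm(11, 13) = 143: x ≡ 13 (mod 143).
  Combine with x ≡ 4 (mod 9); new modulus lcm = 1287.
    Write x = 13 + 143·t and substitute into x ≡ 4 (mod 9): 143·t ≡ 4 − 13 = -9 (mod 9).
    Reduce coefficients mod 9: 8·t ≡ 0 (mod 9).
    The inverse of 8 mod 9 is 8 (since 8·8 = 64 = 7·9 + 1), so t ≡ 8·0 = 0 ≡ 0 (mod 9).
    Then x = 13 + 143·0 = 13, valid modulo lcm(143, 9) = 1287: x ≡ 13 (mod 1287).
  Combine with x ≡ 0 (mod 5); new modulus lcm = 6435.
    Write x = 13 + 1287·t and substitute into x ≡ 0 (mod 5): 1287·t ≡ 0 − 13 = -13 (mod 5).
    Reduce coefficients mod 5: 2·t ≡ 2 (mod 5).
    The inverse of 2 mod 5 is 3 (since 2·3 = 6 = 1·5 + 1), so t ≡ 3·2 = 6 ≡ 1 (mod 5).
    Then x = 13 + 1287·1 = 1300, valid modulo lcm(1287, 5) = 6435: x ≡ 1300 (mod 6435).
Verify against each original: 1300 mod 11 = 2, 1300 mod 13 = 0, 1300 mod 9 = 4, 1300 mod 5 = 0.

x ≡ 1300 (mod 6435).


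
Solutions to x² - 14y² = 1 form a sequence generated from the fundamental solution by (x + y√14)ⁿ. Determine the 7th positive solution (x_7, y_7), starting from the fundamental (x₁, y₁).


Step 1: Find the fundamental solution (x₁, y₁) of x² - 14y² = 1.
  Expand √14 as a continued fraction. a₀ = ⌊√14⌋ = 3; iterate m_{k+1} = d_k·a_k − m_k, d_{k+1} = (14 − m_{k+1}²)/d_k, a_{k+1} = ⌊(a₀ + m_{k+1})/d_{k+1}⌋ (starting m₀ = 0, d₀ = 1), with convergents p_k = a_k·p_{k-1} + p_{k-2}, q_k = a_k·q_{k-1} + q_{k-2} (p₋₁ = 1, q₋₁ = 0):
  k = 0: a₀ = 3; p₀/q₀ = 3/1; p₀² − 14·q₀² = 9 − 14 = -5.
  k = 1: m = 3, d = 5, a = ⌊(3 + 3)/5⌋ = 1; p/q = (1·3 + 1)/(1·1 + 0) = 4/1; p² − 14·q² = 16 − 14 = 2.
  k = 2: m = 2, d = 2, a = ⌊(3 + 2)/2⌋ = 2; p/q = (2·4 + 3)/(2·1 + 1) = 11/3; p² − 14·q² = 121 − 126 = -5.
  k = 3: m = 2, d = 5, a = ⌊(3 + 2)/5⌋ = 1; p/q = (1·11 + 4)/(1·3 + 1) = 15/4; p² − 14·q² = 225 − 224 = 1.
  The first convergent with p² − 14·q² = 1 gives the fundamental solution (x₁, y₁) = (15, 4).
Step 2: Apply the recurrence (x_{n+1}, y_{n+1}) = (x₁x_n + 14y₁y_n, x₁y_n + y₁x_n) repeatedly.
  From (x_1, y_1) = (15, 4): x_2 = 15·15 + 14·4·4 = 449; y_2 = 15·4 + 4·15 = 120.
  From (x_2, y_2) = (449, 120): x_3 = 15·449 + 14·4·120 = 13455; y_3 = 15·120 + 4·449 = 3596.
  From (x_3, y_3) = (13455, 3596): x_4 = 15·13455 + 14·4·3596 = 403201; y_4 = 15·3596 + 4·13455 = 107760.
  From (x_4, y_4) = (403201, 107760): x_5 = 15·403201 + 14·4·107760 = 12082575; y_5 = 15·107760 + 4·403201 = 3229204.
  From (x_5, y_5) = (12082575, 3229204): x_6 = 15·12082575 + 14·4·3229204 = 362074049; y_6 = 15·3229204 + 4·12082575 = 96768360.
  From (x_6, y_6) = (362074049, 96768360): x_7 = 15·362074049 + 14·4·96768360 = 10850138895; y_7 = 15·96768360 + 4·362074049 = 2899821596.
Step 3: Verify x_7² - 14·y_7² = 117725514040791821025 - 117725514040791821024 = 1 (should be 1). ✓

(x_1, y_1) = (15, 4); (x_7, y_7) = (10850138895, 2899821596).


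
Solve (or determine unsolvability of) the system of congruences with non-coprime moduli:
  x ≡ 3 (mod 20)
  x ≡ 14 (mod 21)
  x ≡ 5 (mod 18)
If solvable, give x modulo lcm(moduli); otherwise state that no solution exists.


Moduli 20, 21, 18 are not pairwise coprime, so CRT works modulo lcm(m_i) when all pairwise compatibility conditions hold.
Pairwise compatibility: gcd(m_i, m_j) must divide a_i - a_j for every pair.
Merge one congruence at a time:
  Start: x ≡ 3 (mod 20).
  Combine with x ≡ 14 (mod 21): gcd(20, 21) = 1; 14 - 3 = 11, which IS divisible by 1, so compatible.
    Write x = 3 + 20·t and substitute into x ≡ 14 (mod 21): 20·t ≡ 14 − 3 = 11 (mod 21).
    The inverse of 20 mod 21 is 20 (since 20·20 = 400 = 19·21 + 1), so t ≡ 20·11 = 220 ≡ 10 (mod 21).
    Then x = 3 + 20·10 = 203, valid modulo lcm(20, 21) = 420: x ≡ 203 (mod 420).
  Combine with x ≡ 5 (mod 18): gcd(420, 18) = 6; 5 - 203 = -198, which IS divisible by 6, so compatible.
    Write x = 203 + 420·t and substitute into x ≡ 5 (mod 18): 420·t ≡ 5 − 203 = -198 (mod 18).
    Divide the congruence (and modulus) by g = 6: 70·t ≡ -33 (mod 3).
    Reduce coefficients mod 3: 1·t ≡ 0 (mod 3).
    So t ≡ 0 (mod 3).
    Then x = 203 + 420·0 = 203, valid modulo lcm(420, 18) = 1260: x ≡ 203 (mod 1260).
Verify: 203 mod 20 = 3, 203 mod 21 = 14, 203 mod 18 = 5.

x ≡ 203 (mod 1260).


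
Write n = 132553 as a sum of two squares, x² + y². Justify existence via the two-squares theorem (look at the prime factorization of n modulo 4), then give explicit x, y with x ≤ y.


Step 1: Factor n = 132553 = 41 · 53 · 61.
Step 2: Check the mod-4 condition on each prime factor: 41 ≡ 1 (mod 4), exponent 1; 53 ≡ 1 (mod 4), exponent 1; 61 ≡ 1 (mod 4), exponent 1.
All primes ≡ 3 (mod 4) appear to even exponent (or don't appear), so by the two-squares theorem n IS expressible as a sum of two squares.
Step 3: Build a representation. Here n = 41 · 53 · 61 is a product of primes ≡ 1 (mod 4). Each prime p ≡ 1 (mod 4) is itself a sum of two squares; find a² by testing p − a² for a perfect square:
  41: 41 − 1² = 40, 41 − 2² = 37, 41 − 3² = 32, 41 − 4² = 25 = 5² ⇒ 41 = 4² + 5².
  53: 53 − 1² = 52, 53 − 2² = 49 = 7² ⇒ 53 = 2² + 7².
  61: 61 − 1² = 60, 61 − 2² = 57, 61 − 3² = 52, 61 − 4² = 45, 61 − 5² = 36 = 6² ⇒ 61 = 5² + 6².
  Combine using the Brahmagupta–Fibonacci identity (a² + b²)(c² + d²) = (ac − bd)² + (ad + bc)² = (ac + bd)² + (ad − bc)²:
  41 · 53 = 2173: from (4² + 5²)(2² + 7²), take (4·2 − 5·7, 4·7 + 5·2) = (8 − 35, 28 + 10) = (-27, 38); dropping signs (only squares matter) gives (27, 38); check 27² + 38² = 729 + 1444 = 2173 ✓.
  2173 · 61 = 132553: from (27² + 38²)(5² + 6²), take (27·5 − 38·6, 27·6 + 38·5) = (135 − 228, 162 + 190) = (-93, 352); dropping signs (only squares matter) gives (93, 352); check 93² + 352² = 8649 + 123904 = 132553 ✓.
Step 4: Order so x ≤ y and verify: 93² + 352² = 8649 + 123904 = 132553 = n. ✓

n = 132553 = 93² + 352² (one valid representation with x ≤ y).


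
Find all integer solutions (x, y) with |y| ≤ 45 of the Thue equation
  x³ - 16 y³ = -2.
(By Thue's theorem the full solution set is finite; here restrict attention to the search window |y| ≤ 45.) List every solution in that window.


The equation is x³ - 16y³ = -2. For fixed y, x³ = 16·y³ − 2, so a solution requires the RHS to be a perfect cube.
Strategy: iterate y from -45 to 45, compute RHS = 16·y³ − 2, and check whether it is a (positive or negative) perfect cube.
Check small values of y:
  y = 0: RHS = -2 is not a perfect cube.
  y = 1: RHS = 14 is not a perfect cube.
  y = -1: RHS = -18 is not a perfect cube.
  y = 2: RHS = 126 is not a perfect cube.
  y = -2: RHS = -130 is not a perfect cube.
  y = 3: RHS = 430 is not a perfect cube.
  y = -3: RHS = -434 is not a perfect cube.
Continuing the search up to |y| = 45 finds no solutions either.
No (x, y) in the scanned range satisfies the equation.

No integer solutions with |y| ≤ 45.


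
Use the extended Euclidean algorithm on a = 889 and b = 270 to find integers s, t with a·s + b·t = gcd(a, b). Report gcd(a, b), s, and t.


Euclidean algorithm on (889, 270) — divide until remainder is 0:
  889 = 3 · 270 + 79
  270 = 3 · 79 + 33
  79 = 2 · 33 + 13
  33 = 2 · 13 + 7
  13 = 1 · 7 + 6
  7 = 1 · 6 + 1
  6 = 6 · 1 + 0
gcd(889, 270) = 1.
Track Bezout coefficients alongside the remainders: start with r₀ = 889 = a·1 + b·0 (s = 1, t = 0) and r₁ = 270 = a·0 + b·1 (s = 0, t = 1); each new remainder r_{k+1} = r_{k-1} − q_k·r_k inherits s_{k+1} = s_{k-1} − q_k·s_k, t_{k+1} = t_{k-1} − q_k·t_k, so r_k = a·s_k + b·t_k at every step:
  q = 3: r = 79, s = 1 − 3·0 = 1, t = 0 − 3·1 = -3  (check: 889·1 + 270·(-3) = 79)
  q = 3: r = 33, s = 0 − 3·1 = -3, t = 1 − 3·(-3) = 10  (check: 889·(-3) + 270·10 = 33)
  q = 2: r = 13, s = 1 − 2·(-3) = 7, t = -3 − 2·10 = -23  (check: 889·7 + 270·(-23) = 13)
  q = 2: r = 7, s = -3 − 2·7 = -17, t = 10 − 2·(-23) = 56  (check: 889·(-17) + 270·56 = 7)
  q = 1: r = 6, s = 7 − 1·(-17) = 24, t = -23 − 1·56 = -79  (check: 889·24 + 270·(-79) = 6)
  q = 1: r = 1, s = -17 − 1·24 = -41, t = 56 − 1·(-79) = 135  (check: 889·(-41) + 270·135 = 1)
The row with r = 1 (the gcd) gives the Bezout coefficients s = -41, t = 135.
Result: 889 · (-41) + 270 · (135) = 1.

gcd(889, 270) = 1; s = -41, t = 135 (check: 889·(-41) + 270·135 = 1).


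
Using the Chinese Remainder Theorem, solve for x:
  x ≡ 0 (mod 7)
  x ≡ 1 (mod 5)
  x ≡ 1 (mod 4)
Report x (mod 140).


Moduli 7, 5, 4 are pairwise coprime; by CRT there is a unique solution modulo M = 7 · 5 · 4 = 140.
Solve pairwise, accumulating the modulus:
  Start with x ≡ 0 (mod 7).
  Combine with x ≡ 1 (mod 5): since gcd(7, 5) = 1, we get a unique residue mod 35.
    Write x = 0 + 7·t and substitute into x ≡ 1 (mod 5): 7·t ≡ 1 − 0 = 1 (mod 5).
    Reduce coefficients mod 5: 2·t ≡ 1 (mod 5).
    The inverse of 2 mod 5 is 3 (since 2·3 = 6 = 1·5 + 1), so t ≡ 3·1 = 3 ≡ 3 (mod 5).
    Then x = 0 + 7·3 = 21, valid modulo lcm(7, 5) = 35: x ≡ 21 (mod 35).
  Combine with x ≡ 1 (mod 4): since gcd(35, 4) = 1, we get a unique residue mod 140.
    Write x = 21 + 35·t and substitute into x ≡ 1 (mod 4): 35·t ≡ 1 − 21 = -20 (mod 4).
    Reduce coefficients mod 4: 3·t ≡ 0 (mod 4).
    The inverse of 3 mod 4 is 3 (since 3·3 = 9 = 2·4 + 1), so t ≡ 3·0 = 0 ≡ 0 (mod 4).
    Then x = 21 + 35·0 = 21, valid modulo lcm(35, 4) = 140: x ≡ 21 (mod 140).
Verify: 21 mod 7 = 0 ✓, 21 mod 5 = 1 ✓, 21 mod 4 = 1 ✓.

x ≡ 21 (mod 140).


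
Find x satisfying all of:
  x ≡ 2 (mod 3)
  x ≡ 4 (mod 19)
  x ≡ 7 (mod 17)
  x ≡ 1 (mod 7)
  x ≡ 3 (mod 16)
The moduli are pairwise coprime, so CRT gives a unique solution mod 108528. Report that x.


Product of moduli M = 3 · 19 · 17 · 7 · 16 = 108528.
Merge one congruence at a time:
  Start: x ≡ 2 (mod 3).
  Combine with x ≡ 4 (mod 19); new modulus lcm = 57.
    Write x = 2 + 3·t and substitute into x ≡ 4 (mod 19): 3·t ≡ 4 − 2 = 2 (mod 19).
    The inverse of 3 mod 19 is 13 (since 3·13 = 39 = 2·19 + 1), so t ≡ 13·2 = 26 ≡ 7 (mod 19).
    Then x = 2 + 3·7 = 23, valid modulo lcm(3, 19) = 57: x ≡ 23 (mod 57).
  Combine with x ≡ 7 (mod 17); new modulus lcm = 969.
    Write x = 23 + 57·t and substitute into x ≡ 7 (mod 17): 57·t ≡ 7 − 23 = -16 (mod 17).
    Reduce coefficients mod 17: 6·t ≡ 1 (mod 17).
    The inverse of 6 mod 17 is 3 (since 6·3 = 18 = 1·17 + 1), so t ≡ 3·1 = 3 ≡ 3 (mod 17).
    Then x = 23 + 57·3 = 194, valid modulo lcm(57, 17) = 969: x ≡ 194 (mod 969).
  Combine with x ≡ 1 (mod 7); new modulus lcm = 6783.
    Write x = 194 + 969·t and substitute into x ≡ 1 (mod 7): 969·t ≡ 1 − 194 = -193 (mod 7).
    Reduce coefficients mod 7: 3·t ≡ 3 (mod 7).
    The inverse of 3 mod 7 is 5 (since 3·5 = 15 = 2·7 + 1), so t ≡ 5·3 = 15 ≡ 1 (mod 7).
    Then x = 194 + 969·1 = 1163, valid modulo lcm(969, 7) = 6783: x ≡ 1163 (mod 6783).
  Combine with x ≡ 3 (mod 16); new modulus lcm = 108528.
    Write x = 1163 + 6783·t and substitute into x ≡ 3 (mod 16): 6783·t ≡ 3 − 1163 = -1160 (mod 16).
    Reduce coefficients mod 16: 15·t ≡ 8 (mod 16).
    The inverse of 15 mod 16 is 15 (since 15·15 = 225 = 14·16 + 1), so t ≡ 15·8 = 120 ≡ 8 (mod 16).
    Then x = 1163 + 6783·8 = 55427, valid modulo lcm(6783, 16) = 108528: x ≡ 55427 (mod 108528).
Verify against each original: 55427 mod 3 = 2, 55427 mod 19 = 4, 55427 mod 17 = 7, 55427 mod 7 = 1, 55427 mod 16 = 3.

x ≡ 55427 (mod 108528).


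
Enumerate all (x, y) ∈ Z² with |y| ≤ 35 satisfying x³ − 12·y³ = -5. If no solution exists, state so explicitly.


The equation is x³ - 12y³ = -5. For fixed y, x³ = 12·y³ − 5, so a solution requires the RHS to be a perfect cube.
Strategy: iterate y from -35 to 35, compute RHS = 12·y³ − 5, and check whether it is a (positive or negative) perfect cube.
Check small values of y:
  y = 0: RHS = -5 is not a perfect cube.
  y = 1: RHS = 7 is not a perfect cube.
  y = -1: RHS = -17 is not a perfect cube.
  y = 2: RHS = 91 is not a perfect cube.
  y = -2: RHS = -101 is not a perfect cube.
  y = 3: RHS = 319 is not a perfect cube.
  y = -3: RHS = -329 is not a perfect cube.
Continuing the search up to |y| = 35 finds no solutions either.
No (x, y) in the scanned range satisfies the equation.

No integer solutions with |y| ≤ 35.


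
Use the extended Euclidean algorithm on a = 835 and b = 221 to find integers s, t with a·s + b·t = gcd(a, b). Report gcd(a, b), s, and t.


Euclidean algorithm on (835, 221) — divide until remainder is 0:
  835 = 3 · 221 + 172
  221 = 1 · 172 + 49
  172 = 3 · 49 + 25
  49 = 1 · 25 + 24
  25 = 1 · 24 + 1
  24 = 24 · 1 + 0
gcd(835, 221) = 1.
Track Bezout coefficients alongside the remainders: start with r₀ = 835 = a·1 + b·0 (s = 1, t = 0) and r₁ = 221 = a·0 + b·1 (s = 0, t = 1); each new remainder r_{k+1} = r_{k-1} − q_k·r_k inherits s_{k+1} = s_{k-1} − q_k·s_k, t_{k+1} = t_{k-1} − q_k·t_k, so r_k = a·s_k + b·t_k at every step:
  q = 3: r = 172, s = 1 − 3·0 = 1, t = 0 − 3·1 = -3  (check: 835·1 + 221·(-3) = 172)
  q = 1: r = 49, s = 0 − 1·1 = -1, t = 1 − 1·(-3) = 4  (check: 835·(-1) + 221·4 = 49)
  q = 3: r = 25, s = 1 − 3·(-1) = 4, t = -3 − 3·4 = -15  (check: 835·4 + 221·(-15) = 25)
  q = 1: r = 24, s = -1 − 1·4 = -5, t = 4 − 1·(-15) = 19  (check: 835·(-5) + 221·19 = 24)
  q = 1: r = 1, s = 4 − 1·(-5) = 9, t = -15 − 1·19 = -34  (check: 835·9 + 221·(-34) = 1)
The row with r = 1 (the gcd) gives the Bezout coefficients s = 9, t = -34.
Result: 835 · (9) + 221 · (-34) = 1.

gcd(835, 221) = 1; s = 9, t = -34 (check: 835·9 + 221·(-34) = 1).


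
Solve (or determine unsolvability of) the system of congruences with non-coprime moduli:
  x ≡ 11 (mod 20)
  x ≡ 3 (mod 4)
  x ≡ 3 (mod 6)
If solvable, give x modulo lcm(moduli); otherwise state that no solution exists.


Moduli 20, 4, 6 are not pairwise coprime, so CRT works modulo lcm(m_i) when all pairwise compatibility conditions hold.
Pairwise compatibility: gcd(m_i, m_j) must divide a_i - a_j for every pair.
Merge one congruence at a time:
  Start: x ≡ 11 (mod 20).
  Combine with x ≡ 3 (mod 4): gcd(20, 4) = 4; 3 - 11 = -8, which IS divisible by 4, so compatible.
    Write x = 11 + 20·t and substitute into x ≡ 3 (mod 4): 20·t ≡ 3 − 11 = -8 (mod 4).
    Divide the congruence (and modulus) by g = 4: 5·t ≡ -2 (mod 1).
    Modulo 1 every t works; take t = 0.
    Then x = 11 + 20·0 = 11, valid modulo lcm(20, 4) = 20: x ≡ 11 (mod 20).
  Combine with x ≡ 3 (mod 6): gcd(20, 6) = 2; 3 - 11 = -8, which IS divisible by 2, so compatible.
    Write x = 11 + 20·t and substitute into x ≡ 3 (mod 6): 20·t ≡ 3 − 11 = -8 (mod 6).
    Divide the congruence (and modulus) by g = 2: 10·t ≡ -4 (mod 3).
    Reduce coefficients mod 3: 1·t ≡ 2 (mod 3).
    So t ≡ 2 (mod 3).
    Then x = 11 + 20·2 = 51, valid modulo lcm(20, 6) = 60: x ≡ 51 (mod 60).
Verify: 51 mod 20 = 11, 51 mod 4 = 3, 51 mod 6 = 3.

x ≡ 51 (mod 60).


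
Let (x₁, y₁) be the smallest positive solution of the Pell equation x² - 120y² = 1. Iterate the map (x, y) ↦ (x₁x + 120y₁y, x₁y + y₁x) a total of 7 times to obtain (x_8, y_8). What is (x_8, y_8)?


Step 1: Find the fundamental solution (x₁, y₁) of x² - 120y² = 1.
  Expand √120 as a continued fraction. a₀ = ⌊√120⌋ = 10; iterate m_{k+1} = d_k·a_k − m_k, d_{k+1} = (120 − m_{k+1}²)/d_k, a_{k+1} = ⌊(a₀ + m_{k+1})/d_{k+1}⌋ (starting m₀ = 0, d₀ = 1), with convergents p_k = a_k·p_{k-1} + p_{k-2}, q_k = a_k·q_{k-1} + q_{k-2} (p₋₁ = 1, q₋₁ = 0):
  k = 0: a₀ = 10; p₀/q₀ = 10/1; p₀² − 120·q₀² = 100 − 120 = -20.
  k = 1: m = 10, d = 20, a = ⌊(10 + 10)/20⌋ = 1; p/q = (1·10 + 1)/(1·1 + 0) = 11/1; p² − 120·q² = 121 − 120 = 1.
  The first convergent with p² − 120·q² = 1 gives the fundamental solution (x₁, y₁) = (11, 1).
Step 2: Apply the recurrence (x_{n+1}, y_{n+1}) = (x₁x_n + 120y₁y_n, x₁y_n + y₁x_n) repeatedly.
  From (x_1, y_1) = (11, 1): x_2 = 11·11 + 120·1·1 = 241; y_2 = 11·1 + 1·11 = 22.
  From (x_2, y_2) = (241, 22): x_3 = 11·241 + 120·1·22 = 5291; y_3 = 11·22 + 1·241 = 483.
  From (x_3, y_3) = (5291, 483): x_4 = 11·5291 + 120·1·483 = 116161; y_4 = 11·483 + 1·5291 = 10604.
  From (x_4, y_4) = (116161, 10604): x_5 = 11·116161 + 120·1·10604 = 2550251; y_5 = 11·10604 + 1·116161 = 232805.
  From (x_5, y_5) = (2550251, 232805): x_6 = 11·2550251 + 120·1·232805 = 55989361; y_6 = 11·232805 + 1·2550251 = 5111106.
  From (x_6, y_6) = (55989361, 5111106): x_7 = 11·55989361 + 120·1·5111106 = 1229215691; y_7 = 11·5111106 + 1·55989361 = 112211527.
  From (x_7, y_7) = (1229215691, 112211527): x_8 = 11·1229215691 + 120·1·112211527 = 26986755841; y_8 = 11·112211527 + 1·1229215691 = 2463542488.
Step 3: Verify x_8² - 120·y_8² = 728284990821747617281 - 728284990821747617280 = 1 (should be 1). ✓

(x_1, y_1) = (11, 1); (x_8, y_8) = (26986755841, 2463542488).
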